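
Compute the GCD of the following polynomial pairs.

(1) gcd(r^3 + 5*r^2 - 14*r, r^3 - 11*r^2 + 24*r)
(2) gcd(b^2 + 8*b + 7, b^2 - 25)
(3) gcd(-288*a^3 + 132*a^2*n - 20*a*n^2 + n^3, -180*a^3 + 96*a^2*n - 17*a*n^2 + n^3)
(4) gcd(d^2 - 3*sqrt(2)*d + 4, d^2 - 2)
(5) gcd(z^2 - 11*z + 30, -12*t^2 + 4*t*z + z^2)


(1) = r
(2) = 1
(3) = gcd((-8*a + n)*(-6*a + n)^2, (-6*a + n)^2*(-5*a + n)) = 36*a^2 - 12*a*n + n^2
(4) = d - sqrt(2)
(5) = gcd((z - 6)*(z - 5), (-2*t + z)*(6*t + z)) = 1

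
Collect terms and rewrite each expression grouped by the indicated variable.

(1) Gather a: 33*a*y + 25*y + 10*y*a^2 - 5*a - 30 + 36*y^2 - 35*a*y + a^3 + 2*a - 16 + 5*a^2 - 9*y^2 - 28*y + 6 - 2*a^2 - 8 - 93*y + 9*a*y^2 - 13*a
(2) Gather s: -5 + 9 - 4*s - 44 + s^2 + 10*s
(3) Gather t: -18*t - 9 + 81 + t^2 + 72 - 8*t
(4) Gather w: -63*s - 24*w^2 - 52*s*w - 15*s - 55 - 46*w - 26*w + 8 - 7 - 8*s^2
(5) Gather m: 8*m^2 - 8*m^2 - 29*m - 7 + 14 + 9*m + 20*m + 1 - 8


(1) = a^3 + a^2*(10*y + 3) + a*(9*y^2 - 2*y - 16) + 27*y^2 - 96*y - 48
(2) = s^2 + 6*s - 40
(3) = t^2 - 26*t + 144
(4) = -8*s^2 - 78*s - 24*w^2 + w*(-52*s - 72) - 54
(5) = 0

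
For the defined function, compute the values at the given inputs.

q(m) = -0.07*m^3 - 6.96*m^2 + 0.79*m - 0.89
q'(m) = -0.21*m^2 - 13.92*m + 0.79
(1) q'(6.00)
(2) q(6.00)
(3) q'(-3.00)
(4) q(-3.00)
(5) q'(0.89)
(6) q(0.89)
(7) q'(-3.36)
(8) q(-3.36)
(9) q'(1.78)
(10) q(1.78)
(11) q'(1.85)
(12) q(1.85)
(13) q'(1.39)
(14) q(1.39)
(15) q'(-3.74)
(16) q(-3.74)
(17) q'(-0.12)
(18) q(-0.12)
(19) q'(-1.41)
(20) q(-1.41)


(1) = -90.29
(2) = -261.83
(3) = 40.66
(4) = -64.01
(5) = -11.77
(6) = -5.75
(7) = 45.19
(8) = -79.46
(9) = -24.65
(10) = -21.93
(11) = -25.68
(12) = -23.69
(13) = -18.96
(14) = -13.43
(15) = 49.91
(16) = -97.54
(17) = 2.46
(18) = -1.08
(19) = 20.00
(20) = -15.64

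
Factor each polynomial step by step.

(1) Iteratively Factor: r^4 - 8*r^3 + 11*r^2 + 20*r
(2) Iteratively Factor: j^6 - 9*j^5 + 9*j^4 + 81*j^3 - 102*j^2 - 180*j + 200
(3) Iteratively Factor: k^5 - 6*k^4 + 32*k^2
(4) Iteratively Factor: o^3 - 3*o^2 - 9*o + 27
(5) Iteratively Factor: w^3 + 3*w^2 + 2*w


(1) = (r - 4)*(r^3 - 4*r^2 - 5*r) = (r - 4)*(r + 1)*(r^2 - 5*r) = r*(r - 4)*(r + 1)*(r - 5)
(2) = (j + 2)*(j^5 - 11*j^4 + 31*j^3 + 19*j^2 - 140*j + 100) = (j - 5)*(j + 2)*(j^4 - 6*j^3 + j^2 + 24*j - 20) = (j - 5)*(j + 2)^2*(j^3 - 8*j^2 + 17*j - 10) = (j - 5)^2*(j + 2)^2*(j^2 - 3*j + 2) = (j - 5)^2*(j - 2)*(j + 2)^2*(j - 1)
(3) = (k)*(k^4 - 6*k^3 + 32*k) = k*(k - 4)*(k^3 - 2*k^2 - 8*k) = k*(k - 4)*(k + 2)*(k^2 - 4*k) = k*(k - 4)^2*(k + 2)*(k)
(4) = (o + 3)*(o^2 - 6*o + 9) = (o - 3)*(o + 3)*(o - 3)
(5) = (w)*(w^2 + 3*w + 2) = w*(w + 2)*(w + 1)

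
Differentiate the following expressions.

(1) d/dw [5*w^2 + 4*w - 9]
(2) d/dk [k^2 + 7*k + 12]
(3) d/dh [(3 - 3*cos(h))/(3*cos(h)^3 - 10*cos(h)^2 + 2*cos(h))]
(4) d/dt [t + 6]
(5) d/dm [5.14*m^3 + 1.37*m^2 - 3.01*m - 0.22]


(1) = 10*w + 4
(2) = 2*k + 7
(3) = 3*(-6*cos(h)^3 + 19*cos(h)^2 - 20*cos(h) + 2)*sin(h)/((3*sin(h)^2 + 10*cos(h) - 5)^2*cos(h)^2)
(4) = 1
(5) = 15.42*m^2 + 2.74*m - 3.01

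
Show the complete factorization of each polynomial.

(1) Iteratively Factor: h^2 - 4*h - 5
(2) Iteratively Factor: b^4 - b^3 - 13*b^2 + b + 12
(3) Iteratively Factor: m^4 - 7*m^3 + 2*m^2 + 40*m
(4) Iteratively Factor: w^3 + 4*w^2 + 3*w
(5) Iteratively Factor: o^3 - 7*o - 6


(1) = (h - 5)*(h + 1)
(2) = (b + 1)*(b^3 - 2*b^2 - 11*b + 12) = (b - 4)*(b + 1)*(b^2 + 2*b - 3) = (b - 4)*(b - 1)*(b + 1)*(b + 3)
(3) = (m)*(m^3 - 7*m^2 + 2*m + 40) = m*(m + 2)*(m^2 - 9*m + 20) = m*(m - 5)*(m + 2)*(m - 4)
(4) = (w + 3)*(w^2 + w) = w*(w + 3)*(w + 1)
(5) = (o + 2)*(o^2 - 2*o - 3) = (o - 3)*(o + 2)*(o + 1)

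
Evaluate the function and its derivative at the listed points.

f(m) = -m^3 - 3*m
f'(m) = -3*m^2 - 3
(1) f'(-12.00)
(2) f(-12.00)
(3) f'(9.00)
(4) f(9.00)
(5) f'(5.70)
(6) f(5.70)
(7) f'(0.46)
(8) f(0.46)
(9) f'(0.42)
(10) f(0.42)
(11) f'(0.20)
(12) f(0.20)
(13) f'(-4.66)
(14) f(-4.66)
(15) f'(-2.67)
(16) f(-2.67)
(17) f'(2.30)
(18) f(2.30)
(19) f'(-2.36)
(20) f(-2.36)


(1) = -435.00
(2) = 1764.00
(3) = -246.00
(4) = -756.00
(5) = -100.47
(6) = -202.29
(7) = -3.63
(8) = -1.48
(9) = -3.53
(10) = -1.33
(11) = -3.12
(12) = -0.61
(13) = -68.15
(14) = 115.17
(15) = -24.39
(16) = 27.04
(17) = -18.87
(18) = -19.07
(19) = -19.71
(20) = 20.22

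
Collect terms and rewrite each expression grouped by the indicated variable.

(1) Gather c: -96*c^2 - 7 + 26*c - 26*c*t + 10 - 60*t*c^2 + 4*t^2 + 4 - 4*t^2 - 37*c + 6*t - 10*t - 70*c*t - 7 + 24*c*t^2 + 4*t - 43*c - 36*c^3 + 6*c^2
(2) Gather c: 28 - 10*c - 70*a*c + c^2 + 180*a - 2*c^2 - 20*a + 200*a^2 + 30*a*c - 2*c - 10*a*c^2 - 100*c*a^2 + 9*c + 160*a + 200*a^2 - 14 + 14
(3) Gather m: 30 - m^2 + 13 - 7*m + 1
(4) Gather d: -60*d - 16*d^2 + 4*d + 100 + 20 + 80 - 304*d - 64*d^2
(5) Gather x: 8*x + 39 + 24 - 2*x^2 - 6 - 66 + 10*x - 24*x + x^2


(1) = -36*c^3 + c^2*(-60*t - 90) + c*(24*t^2 - 96*t - 54)
(2) = 400*a^2 + 320*a + c^2*(-10*a - 1) + c*(-100*a^2 - 40*a - 3) + 28
(3) = -m^2 - 7*m + 44
(4) = -80*d^2 - 360*d + 200
(5) = -x^2 - 6*x - 9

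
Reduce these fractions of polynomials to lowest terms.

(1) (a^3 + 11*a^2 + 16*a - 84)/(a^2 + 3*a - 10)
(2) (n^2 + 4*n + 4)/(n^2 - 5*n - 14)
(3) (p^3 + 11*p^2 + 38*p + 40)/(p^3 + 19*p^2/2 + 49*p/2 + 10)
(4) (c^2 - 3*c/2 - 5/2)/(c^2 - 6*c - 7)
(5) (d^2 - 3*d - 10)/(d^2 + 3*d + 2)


(1) = (a^2 + 13*a + 42)/(a + 5)
(2) = (n + 2)/(n - 7)
(3) = (2*p + 4)/(2*p + 1)
(4) = (2*c - 5)/(2*c - 14)
(5) = (d - 5)/(d + 1)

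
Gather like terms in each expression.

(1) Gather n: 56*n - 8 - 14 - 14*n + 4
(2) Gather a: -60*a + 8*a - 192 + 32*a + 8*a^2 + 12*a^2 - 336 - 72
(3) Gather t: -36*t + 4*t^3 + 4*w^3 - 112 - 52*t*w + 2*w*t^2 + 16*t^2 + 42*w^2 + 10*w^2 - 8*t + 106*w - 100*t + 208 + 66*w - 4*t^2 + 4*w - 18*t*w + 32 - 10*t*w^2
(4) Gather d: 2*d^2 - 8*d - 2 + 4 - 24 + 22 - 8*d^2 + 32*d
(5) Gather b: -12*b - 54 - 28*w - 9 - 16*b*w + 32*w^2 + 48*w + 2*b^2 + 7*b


(1) = 42*n - 18
(2) = 20*a^2 - 20*a - 600
(3) = 4*t^3 + t^2*(2*w + 12) + t*(-10*w^2 - 70*w - 144) + 4*w^3 + 52*w^2 + 176*w + 128
(4) = -6*d^2 + 24*d
(5) = 2*b^2 + b*(-16*w - 5) + 32*w^2 + 20*w - 63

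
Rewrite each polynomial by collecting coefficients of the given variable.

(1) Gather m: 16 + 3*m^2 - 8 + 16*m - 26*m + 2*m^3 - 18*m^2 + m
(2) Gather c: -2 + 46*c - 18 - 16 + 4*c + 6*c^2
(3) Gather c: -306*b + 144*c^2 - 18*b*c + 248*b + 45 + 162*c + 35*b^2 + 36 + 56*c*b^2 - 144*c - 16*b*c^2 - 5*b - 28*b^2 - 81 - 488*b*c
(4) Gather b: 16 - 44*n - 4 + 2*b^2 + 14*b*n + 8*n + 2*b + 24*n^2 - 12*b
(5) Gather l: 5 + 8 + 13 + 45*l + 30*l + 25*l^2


(1) = 2*m^3 - 15*m^2 - 9*m + 8
(2) = 6*c^2 + 50*c - 36
(3) = 7*b^2 - 63*b + c^2*(144 - 16*b) + c*(56*b^2 - 506*b + 18)
(4) = 2*b^2 + b*(14*n - 10) + 24*n^2 - 36*n + 12
(5) = 25*l^2 + 75*l + 26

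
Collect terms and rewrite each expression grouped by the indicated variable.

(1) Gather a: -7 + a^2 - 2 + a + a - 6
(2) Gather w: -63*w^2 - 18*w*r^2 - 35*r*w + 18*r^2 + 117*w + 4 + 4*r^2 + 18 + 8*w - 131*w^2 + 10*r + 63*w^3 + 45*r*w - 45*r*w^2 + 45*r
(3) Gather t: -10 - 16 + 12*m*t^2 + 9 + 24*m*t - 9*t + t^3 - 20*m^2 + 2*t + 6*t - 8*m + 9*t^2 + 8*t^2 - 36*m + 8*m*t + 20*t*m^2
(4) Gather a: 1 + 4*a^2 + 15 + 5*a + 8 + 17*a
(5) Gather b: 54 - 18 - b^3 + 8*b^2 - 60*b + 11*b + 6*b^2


(1) = a^2 + 2*a - 15
(2) = 22*r^2 + 55*r + 63*w^3 + w^2*(-45*r - 194) + w*(-18*r^2 + 10*r + 125) + 22
(3) = -20*m^2 - 44*m + t^3 + t^2*(12*m + 17) + t*(20*m^2 + 32*m - 1) - 17
(4) = 4*a^2 + 22*a + 24
(5) = -b^3 + 14*b^2 - 49*b + 36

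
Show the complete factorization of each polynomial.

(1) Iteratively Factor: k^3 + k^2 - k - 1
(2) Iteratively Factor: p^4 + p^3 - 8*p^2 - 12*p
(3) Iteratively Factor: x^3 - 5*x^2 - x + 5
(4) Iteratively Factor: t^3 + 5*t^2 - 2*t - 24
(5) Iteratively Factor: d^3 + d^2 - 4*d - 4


(1) = (k - 1)*(k^2 + 2*k + 1) = (k - 1)*(k + 1)*(k + 1)
(2) = (p - 3)*(p^3 + 4*p^2 + 4*p) = (p - 3)*(p + 2)*(p^2 + 2*p) = p*(p - 3)*(p + 2)*(p + 2)
(3) = (x + 1)*(x^2 - 6*x + 5) = (x - 5)*(x + 1)*(x - 1)
(4) = (t - 2)*(t^2 + 7*t + 12) = (t - 2)*(t + 4)*(t + 3)
(5) = (d + 1)*(d^2 - 4) = (d - 2)*(d + 1)*(d + 2)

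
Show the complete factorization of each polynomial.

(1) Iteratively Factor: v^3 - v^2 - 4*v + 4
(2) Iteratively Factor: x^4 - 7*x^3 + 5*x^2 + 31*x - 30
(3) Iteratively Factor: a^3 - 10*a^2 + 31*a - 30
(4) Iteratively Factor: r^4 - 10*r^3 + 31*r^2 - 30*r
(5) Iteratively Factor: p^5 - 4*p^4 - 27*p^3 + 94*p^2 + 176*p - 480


(1) = (v + 2)*(v^2 - 3*v + 2) = (v - 2)*(v + 2)*(v - 1)
(2) = (x - 3)*(x^3 - 4*x^2 - 7*x + 10) = (x - 3)*(x + 2)*(x^2 - 6*x + 5) = (x - 5)*(x - 3)*(x + 2)*(x - 1)
(3) = (a - 5)*(a^2 - 5*a + 6) = (a - 5)*(a - 2)*(a - 3)
(4) = (r)*(r^3 - 10*r^2 + 31*r - 30) = r*(r - 3)*(r^2 - 7*r + 10) = r*(r - 5)*(r - 3)*(r - 2)
(5) = (p - 5)*(p^4 + p^3 - 22*p^2 - 16*p + 96) = (p - 5)*(p - 2)*(p^3 + 3*p^2 - 16*p - 48) = (p - 5)*(p - 2)*(p + 4)*(p^2 - p - 12) = (p - 5)*(p - 4)*(p - 2)*(p + 4)*(p + 3)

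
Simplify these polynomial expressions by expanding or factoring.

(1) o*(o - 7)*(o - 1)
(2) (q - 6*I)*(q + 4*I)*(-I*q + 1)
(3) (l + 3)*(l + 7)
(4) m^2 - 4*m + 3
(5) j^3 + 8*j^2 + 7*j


(1) = o^3 - 8*o^2 + 7*o
(2) = -I*q^3 - q^2 - 26*I*q + 24
(3) = l^2 + 10*l + 21
(4) = (m - 3)*(m - 1)
(5) = j*(j + 1)*(j + 7)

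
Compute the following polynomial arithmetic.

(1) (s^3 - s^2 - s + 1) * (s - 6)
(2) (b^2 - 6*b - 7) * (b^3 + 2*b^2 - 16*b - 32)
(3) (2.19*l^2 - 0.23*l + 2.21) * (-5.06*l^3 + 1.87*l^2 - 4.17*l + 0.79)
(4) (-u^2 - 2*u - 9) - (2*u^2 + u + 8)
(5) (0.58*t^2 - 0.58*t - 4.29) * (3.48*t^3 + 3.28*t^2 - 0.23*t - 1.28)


(1) = s^4 - 7*s^3 + 5*s^2 + 7*s - 6
(2) = b^5 - 4*b^4 - 35*b^3 + 50*b^2 + 304*b + 224
(3) = -11.0814*l^5 + 5.2591*l^4 - 20.745*l^3 + 6.8219*l^2 - 9.3974*l + 1.7459
(4) = -3*u^2 - 3*u - 17
(5) = 2.0184*t^5 - 0.116*t^4 - 16.965*t^3 - 14.6802*t^2 + 1.7291*t + 5.4912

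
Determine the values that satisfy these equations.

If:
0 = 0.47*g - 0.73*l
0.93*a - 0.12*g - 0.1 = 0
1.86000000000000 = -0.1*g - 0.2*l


Then:
a = -0.94
g = -8.13
l = -5.23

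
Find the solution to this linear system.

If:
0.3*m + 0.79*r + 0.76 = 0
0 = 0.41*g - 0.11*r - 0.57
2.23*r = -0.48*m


Then:
g = 1.73
m = -5.85
r = 1.26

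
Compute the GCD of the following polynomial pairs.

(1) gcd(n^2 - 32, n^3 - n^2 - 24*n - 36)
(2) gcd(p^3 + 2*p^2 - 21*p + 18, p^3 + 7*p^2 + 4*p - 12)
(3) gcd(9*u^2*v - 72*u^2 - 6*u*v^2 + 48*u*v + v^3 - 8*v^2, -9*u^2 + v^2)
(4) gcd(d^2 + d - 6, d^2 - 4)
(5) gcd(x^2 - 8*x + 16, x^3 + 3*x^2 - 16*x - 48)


(1) = gcd((n - 4*sqrt(2))*(n + 4*sqrt(2)), (n - 6)*(n + 2)*(n + 3)) = 1
(2) = gcd((p - 3)*(p - 1)*(p + 6), (p - 1)*(p + 2)*(p + 6)) = p^2 + 5*p - 6
(3) = 3*u - v
(4) = d - 2
(5) = x - 4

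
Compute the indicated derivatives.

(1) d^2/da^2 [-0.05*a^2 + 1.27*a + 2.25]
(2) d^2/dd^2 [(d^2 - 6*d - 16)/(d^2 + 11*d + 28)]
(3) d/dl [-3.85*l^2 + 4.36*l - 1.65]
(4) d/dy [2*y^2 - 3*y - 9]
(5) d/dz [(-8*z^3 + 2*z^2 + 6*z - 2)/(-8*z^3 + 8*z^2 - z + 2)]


(1) = -0.100000000000000
(2) = 2*(-17*d^3 - 132*d^2 - 24*d + 1144)/(d^6 + 33*d^5 + 447*d^4 + 3179*d^3 + 12516*d^2 + 25872*d + 21952)
(3) = 4.36 - 7.7*l
(4) = 4*y - 3
(5) = 2*(-24*z^4 + 56*z^3 - 73*z^2 + 20*z + 5)/(64*z^6 - 128*z^5 + 80*z^4 - 48*z^3 + 33*z^2 - 4*z + 4)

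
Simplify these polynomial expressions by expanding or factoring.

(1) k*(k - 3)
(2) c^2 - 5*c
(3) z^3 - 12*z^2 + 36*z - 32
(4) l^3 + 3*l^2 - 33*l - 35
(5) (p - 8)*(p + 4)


(1) = k^2 - 3*k
(2) = c*(c - 5)
(3) = (z - 8)*(z - 2)^2
(4) = (l - 5)*(l + 1)*(l + 7)
(5) = p^2 - 4*p - 32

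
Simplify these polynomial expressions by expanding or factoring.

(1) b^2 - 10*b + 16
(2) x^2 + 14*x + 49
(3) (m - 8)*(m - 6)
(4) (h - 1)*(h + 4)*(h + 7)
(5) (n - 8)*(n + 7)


(1) = (b - 8)*(b - 2)
(2) = (x + 7)^2
(3) = m^2 - 14*m + 48
(4) = h^3 + 10*h^2 + 17*h - 28
(5) = n^2 - n - 56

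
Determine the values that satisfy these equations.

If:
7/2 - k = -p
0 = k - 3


Then:
k = 3
p = -1/2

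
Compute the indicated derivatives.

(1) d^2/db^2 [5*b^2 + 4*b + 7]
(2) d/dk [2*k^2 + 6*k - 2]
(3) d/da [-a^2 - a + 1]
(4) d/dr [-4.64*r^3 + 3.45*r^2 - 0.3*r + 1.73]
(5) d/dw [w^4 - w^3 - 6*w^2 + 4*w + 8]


(1) = 10
(2) = 4*k + 6
(3) = -2*a - 1
(4) = -13.92*r^2 + 6.9*r - 0.3
(5) = 4*w^3 - 3*w^2 - 12*w + 4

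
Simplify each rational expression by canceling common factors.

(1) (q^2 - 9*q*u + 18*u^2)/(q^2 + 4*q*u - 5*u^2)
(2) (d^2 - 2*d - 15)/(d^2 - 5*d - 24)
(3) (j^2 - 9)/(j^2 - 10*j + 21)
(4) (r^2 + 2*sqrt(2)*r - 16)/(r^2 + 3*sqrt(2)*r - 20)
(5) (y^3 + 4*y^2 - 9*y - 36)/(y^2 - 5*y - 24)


(1) = (q^2 - 9*q*u + 18*u^2)/(q^2 + 4*q*u - 5*u^2)
(2) = (d - 5)/(d - 8)
(3) = (j + 3)/(j - 7)
(4) = (r + 4*sqrt(2))/(r + 5*sqrt(2))
(5) = (y^2 + y - 12)/(y - 8)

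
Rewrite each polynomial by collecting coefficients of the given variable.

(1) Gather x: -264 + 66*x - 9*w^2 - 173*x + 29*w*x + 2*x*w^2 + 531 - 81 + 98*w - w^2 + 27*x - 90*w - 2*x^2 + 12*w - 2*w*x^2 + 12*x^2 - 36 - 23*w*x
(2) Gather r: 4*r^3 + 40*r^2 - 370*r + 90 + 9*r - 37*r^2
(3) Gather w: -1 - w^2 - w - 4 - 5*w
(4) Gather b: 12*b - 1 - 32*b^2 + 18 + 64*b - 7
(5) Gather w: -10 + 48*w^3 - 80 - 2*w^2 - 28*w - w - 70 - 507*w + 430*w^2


(1) = -10*w^2 + 20*w + x^2*(10 - 2*w) + x*(2*w^2 + 6*w - 80) + 150
(2) = 4*r^3 + 3*r^2 - 361*r + 90
(3) = -w^2 - 6*w - 5
(4) = -32*b^2 + 76*b + 10
(5) = 48*w^3 + 428*w^2 - 536*w - 160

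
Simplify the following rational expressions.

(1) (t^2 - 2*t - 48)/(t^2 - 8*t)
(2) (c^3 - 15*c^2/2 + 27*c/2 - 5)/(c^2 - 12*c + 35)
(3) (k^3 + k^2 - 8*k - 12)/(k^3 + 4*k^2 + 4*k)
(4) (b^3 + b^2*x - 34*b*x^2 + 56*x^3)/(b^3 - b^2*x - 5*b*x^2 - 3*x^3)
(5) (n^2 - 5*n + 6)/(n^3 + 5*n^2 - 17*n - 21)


(1) = (t + 6)/t
(2) = (2*c^2 - 5*c + 2)/(2*c - 14)
(3) = (k - 3)/k
(4) = (-b^3 - b^2*x + 34*b*x^2 - 56*x^3)/(-b^3 + b^2*x + 5*b*x^2 + 3*x^3)
(5) = (n - 2)/(n^2 + 8*n + 7)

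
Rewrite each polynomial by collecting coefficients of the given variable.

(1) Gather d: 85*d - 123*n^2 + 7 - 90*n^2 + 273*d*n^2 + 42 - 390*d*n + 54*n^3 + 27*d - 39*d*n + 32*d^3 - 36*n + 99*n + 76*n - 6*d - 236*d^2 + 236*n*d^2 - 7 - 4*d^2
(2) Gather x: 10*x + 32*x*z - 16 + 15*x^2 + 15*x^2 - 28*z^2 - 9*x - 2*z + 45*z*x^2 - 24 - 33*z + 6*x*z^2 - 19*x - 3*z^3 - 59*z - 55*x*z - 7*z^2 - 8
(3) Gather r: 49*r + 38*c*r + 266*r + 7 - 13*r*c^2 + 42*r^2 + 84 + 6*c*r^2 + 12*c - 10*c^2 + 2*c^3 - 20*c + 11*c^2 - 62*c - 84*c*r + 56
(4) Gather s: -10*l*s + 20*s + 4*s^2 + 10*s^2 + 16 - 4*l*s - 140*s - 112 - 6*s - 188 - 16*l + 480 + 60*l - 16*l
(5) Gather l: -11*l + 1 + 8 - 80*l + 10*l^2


(1) = 32*d^3 + d^2*(236*n - 240) + d*(273*n^2 - 429*n + 106) + 54*n^3 - 213*n^2 + 139*n + 42
(2) = x^2*(45*z + 30) + x*(6*z^2 - 23*z - 18) - 3*z^3 - 35*z^2 - 94*z - 48
(3) = 2*c^3 + c^2 - 70*c + r^2*(6*c + 42) + r*(-13*c^2 - 46*c + 315) + 147
(4) = 28*l + 14*s^2 + s*(-14*l - 126) + 196
(5) = 10*l^2 - 91*l + 9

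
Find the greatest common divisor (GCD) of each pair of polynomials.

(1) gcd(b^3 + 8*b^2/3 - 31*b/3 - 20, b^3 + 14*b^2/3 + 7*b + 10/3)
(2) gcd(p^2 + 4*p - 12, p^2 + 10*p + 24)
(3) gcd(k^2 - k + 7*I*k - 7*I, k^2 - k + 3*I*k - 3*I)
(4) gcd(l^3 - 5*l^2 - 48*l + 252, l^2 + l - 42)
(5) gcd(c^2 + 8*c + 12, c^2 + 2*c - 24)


(1) = gcd((b - 3)*(b + 5/3)*(b + 4), (b + 1)*(b + 5/3)*(b + 2)) = b + 5/3
(2) = p + 6
(3) = gcd((k - 1)*(k + 7*I), (k - 1)*(k + 3*I)) = k - 1
(4) = l^2 + l - 42
(5) = c + 6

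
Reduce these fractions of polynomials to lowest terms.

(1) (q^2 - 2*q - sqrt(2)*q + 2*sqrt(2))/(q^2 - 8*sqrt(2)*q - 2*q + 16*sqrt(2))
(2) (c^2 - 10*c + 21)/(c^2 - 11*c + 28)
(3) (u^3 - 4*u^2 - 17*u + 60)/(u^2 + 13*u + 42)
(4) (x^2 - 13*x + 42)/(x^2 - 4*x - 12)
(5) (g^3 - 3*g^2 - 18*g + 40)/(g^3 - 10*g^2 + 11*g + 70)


(1) = (q - sqrt(2))/(q - 8*sqrt(2))
(2) = (c - 3)/(c - 4)
(3) = (u^3 - 4*u^2 - 17*u + 60)/(u^2 + 13*u + 42)
(4) = (x - 7)/(x + 2)
(5) = (g^2 + 2*g - 8)/(g^2 - 5*g - 14)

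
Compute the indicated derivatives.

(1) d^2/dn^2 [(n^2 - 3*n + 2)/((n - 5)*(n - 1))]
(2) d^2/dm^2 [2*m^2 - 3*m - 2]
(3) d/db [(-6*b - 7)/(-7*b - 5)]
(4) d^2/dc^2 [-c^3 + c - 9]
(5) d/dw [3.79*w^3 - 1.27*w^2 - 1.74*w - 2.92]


(1) = 6/(n^3 - 15*n^2 + 75*n - 125)
(2) = 4
(3) = -19/(7*b + 5)^2
(4) = -6*c
(5) = 11.37*w^2 - 2.54*w - 1.74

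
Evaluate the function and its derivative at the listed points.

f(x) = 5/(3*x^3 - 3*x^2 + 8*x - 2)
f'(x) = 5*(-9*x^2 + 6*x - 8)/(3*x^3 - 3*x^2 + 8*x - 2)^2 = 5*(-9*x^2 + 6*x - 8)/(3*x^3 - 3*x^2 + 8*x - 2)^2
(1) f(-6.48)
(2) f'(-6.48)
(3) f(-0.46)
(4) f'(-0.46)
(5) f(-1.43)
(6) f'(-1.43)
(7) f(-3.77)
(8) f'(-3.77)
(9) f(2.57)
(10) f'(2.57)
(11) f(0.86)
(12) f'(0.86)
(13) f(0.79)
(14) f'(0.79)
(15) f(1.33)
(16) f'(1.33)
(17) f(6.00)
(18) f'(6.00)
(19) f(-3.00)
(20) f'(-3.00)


(1) = -0.01
(2) = -0.00
(3) = -0.76
(4) = -1.45
(5) = -0.18
(6) = -0.22
(7) = -0.02
(8) = -0.01
(9) = 0.10
(10) = -0.11
(11) = 1.09
(12) = -2.27
(13) = 1.27
(14) = -2.88
(15) = 0.48
(16) = -0.74
(17) = 0.01
(18) = -0.00
(19) = -0.04
(20) = -0.03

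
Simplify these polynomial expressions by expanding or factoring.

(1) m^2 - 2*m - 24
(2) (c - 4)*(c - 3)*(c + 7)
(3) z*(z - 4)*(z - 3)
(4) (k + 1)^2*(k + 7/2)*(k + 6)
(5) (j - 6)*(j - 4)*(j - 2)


(1) = (m - 6)*(m + 4)
(2) = c^3 - 37*c + 84
(3) = z^3 - 7*z^2 + 12*z
(4) = k^4 + 23*k^3/2 + 41*k^2 + 103*k/2 + 21
(5) = j^3 - 12*j^2 + 44*j - 48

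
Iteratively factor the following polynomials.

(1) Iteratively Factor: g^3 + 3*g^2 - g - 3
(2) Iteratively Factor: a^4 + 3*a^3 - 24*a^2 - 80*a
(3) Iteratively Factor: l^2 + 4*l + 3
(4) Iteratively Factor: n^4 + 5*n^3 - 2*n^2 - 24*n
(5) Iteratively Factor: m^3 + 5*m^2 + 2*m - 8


(1) = (g - 1)*(g^2 + 4*g + 3) = (g - 1)*(g + 1)*(g + 3)
(2) = (a - 5)*(a^3 + 8*a^2 + 16*a) = (a - 5)*(a + 4)*(a^2 + 4*a) = (a - 5)*(a + 4)^2*(a)
(3) = (l + 1)*(l + 3)
(4) = (n)*(n^3 + 5*n^2 - 2*n - 24) = n*(n + 3)*(n^2 + 2*n - 8) = n*(n - 2)*(n + 3)*(n + 4)
(5) = (m + 2)*(m^2 + 3*m - 4) = (m + 2)*(m + 4)*(m - 1)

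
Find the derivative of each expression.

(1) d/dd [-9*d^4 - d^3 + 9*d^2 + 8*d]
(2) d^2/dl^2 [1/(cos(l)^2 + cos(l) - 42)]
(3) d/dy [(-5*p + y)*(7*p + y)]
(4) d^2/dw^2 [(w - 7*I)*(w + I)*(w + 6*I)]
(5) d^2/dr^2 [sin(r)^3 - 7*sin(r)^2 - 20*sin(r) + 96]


(1) = -36*d^3 - 3*d^2 + 18*d + 8
(2) = (-4*sin(l)^4 + 171*sin(l)^2 - 153*cos(l)/4 - 3*cos(3*l)/4 - 81)/((cos(l) - 6)^3*(cos(l) + 7)^3)
(3) = 2*p + 2*y
(4) = 6*w
(5) = -9*sin(r)^3 + 28*sin(r)^2 + 26*sin(r) - 14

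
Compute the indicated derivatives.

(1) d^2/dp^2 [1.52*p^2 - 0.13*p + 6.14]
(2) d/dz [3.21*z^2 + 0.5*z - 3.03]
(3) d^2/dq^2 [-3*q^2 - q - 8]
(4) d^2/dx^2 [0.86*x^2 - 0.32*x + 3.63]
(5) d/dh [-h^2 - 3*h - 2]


(1) = 3.04000000000000
(2) = 6.42*z + 0.5
(3) = -6
(4) = 1.72000000000000
(5) = -2*h - 3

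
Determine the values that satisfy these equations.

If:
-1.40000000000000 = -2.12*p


Then:
p = 0.66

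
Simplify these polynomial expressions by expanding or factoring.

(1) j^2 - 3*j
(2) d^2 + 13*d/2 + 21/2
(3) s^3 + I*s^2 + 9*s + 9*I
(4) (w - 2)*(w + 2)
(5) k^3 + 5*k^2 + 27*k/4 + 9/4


(1) = j*(j - 3)
(2) = (d + 3)*(d + 7/2)
(3) = (s - 3*I)*(s + I)*(s + 3*I)
(4) = w^2 - 4
(5) = (k + 1/2)*(k + 3/2)*(k + 3)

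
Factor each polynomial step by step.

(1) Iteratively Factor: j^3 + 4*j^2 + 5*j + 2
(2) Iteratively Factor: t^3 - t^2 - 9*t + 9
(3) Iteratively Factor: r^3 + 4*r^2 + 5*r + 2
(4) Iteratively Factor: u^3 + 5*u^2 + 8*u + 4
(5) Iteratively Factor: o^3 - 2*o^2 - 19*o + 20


(1) = (j + 1)*(j^2 + 3*j + 2) = (j + 1)*(j + 2)*(j + 1)
(2) = (t - 3)*(t^2 + 2*t - 3) = (t - 3)*(t - 1)*(t + 3)
(3) = (r + 1)*(r^2 + 3*r + 2) = (r + 1)^2*(r + 2)
(4) = (u + 2)*(u^2 + 3*u + 2) = (u + 1)*(u + 2)*(u + 2)
(5) = (o + 4)*(o^2 - 6*o + 5) = (o - 5)*(o + 4)*(o - 1)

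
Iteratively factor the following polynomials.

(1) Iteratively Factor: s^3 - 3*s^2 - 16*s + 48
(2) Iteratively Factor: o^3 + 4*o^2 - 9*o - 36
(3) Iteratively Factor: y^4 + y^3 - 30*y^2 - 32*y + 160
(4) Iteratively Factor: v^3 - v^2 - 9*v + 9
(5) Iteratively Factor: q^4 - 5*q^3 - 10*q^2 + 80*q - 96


(1) = (s + 4)*(s^2 - 7*s + 12) = (s - 4)*(s + 4)*(s - 3)
(2) = (o + 4)*(o^2 - 9) = (o - 3)*(o + 4)*(o + 3)
(3) = (y + 4)*(y^3 - 3*y^2 - 18*y + 40) = (y + 4)^2*(y^2 - 7*y + 10) = (y - 2)*(y + 4)^2*(y - 5)
(4) = (v + 3)*(v^2 - 4*v + 3) = (v - 1)*(v + 3)*(v - 3)
(5) = (q - 4)*(q^3 - q^2 - 14*q + 24) = (q - 4)*(q + 4)*(q^2 - 5*q + 6) = (q - 4)*(q - 2)*(q + 4)*(q - 3)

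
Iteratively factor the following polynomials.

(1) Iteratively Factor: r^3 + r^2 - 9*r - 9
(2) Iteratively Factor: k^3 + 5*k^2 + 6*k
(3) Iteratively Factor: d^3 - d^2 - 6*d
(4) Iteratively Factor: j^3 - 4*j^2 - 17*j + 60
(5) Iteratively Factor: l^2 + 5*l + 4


(1) = (r + 1)*(r^2 - 9) = (r + 1)*(r + 3)*(r - 3)
(2) = (k + 3)*(k^2 + 2*k) = k*(k + 3)*(k + 2)
(3) = (d + 2)*(d^2 - 3*d) = (d - 3)*(d + 2)*(d)
(4) = (j - 3)*(j^2 - j - 20) = (j - 5)*(j - 3)*(j + 4)
(5) = (l + 4)*(l + 1)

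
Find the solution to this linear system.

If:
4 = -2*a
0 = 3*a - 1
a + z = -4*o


Then:
No Solution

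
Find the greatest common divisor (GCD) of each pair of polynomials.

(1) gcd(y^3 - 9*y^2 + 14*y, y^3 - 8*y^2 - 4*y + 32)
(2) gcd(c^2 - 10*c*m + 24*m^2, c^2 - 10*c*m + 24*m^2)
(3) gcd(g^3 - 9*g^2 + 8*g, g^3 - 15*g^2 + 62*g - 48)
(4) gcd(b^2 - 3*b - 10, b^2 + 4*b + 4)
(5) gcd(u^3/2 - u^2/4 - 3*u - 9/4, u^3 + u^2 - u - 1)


(1) = y - 2
(2) = gcd((c - 6*m)*(c - 4*m), (c - 6*m)*(c - 4*m)) = c^2 - 10*c*m + 24*m^2
(3) = g^2 - 9*g + 8
(4) = b + 2
(5) = gcd((u/2 + 1/2)*(u - 3)*(u + 3/2), (u - 1)*(u + 1)^2) = u + 1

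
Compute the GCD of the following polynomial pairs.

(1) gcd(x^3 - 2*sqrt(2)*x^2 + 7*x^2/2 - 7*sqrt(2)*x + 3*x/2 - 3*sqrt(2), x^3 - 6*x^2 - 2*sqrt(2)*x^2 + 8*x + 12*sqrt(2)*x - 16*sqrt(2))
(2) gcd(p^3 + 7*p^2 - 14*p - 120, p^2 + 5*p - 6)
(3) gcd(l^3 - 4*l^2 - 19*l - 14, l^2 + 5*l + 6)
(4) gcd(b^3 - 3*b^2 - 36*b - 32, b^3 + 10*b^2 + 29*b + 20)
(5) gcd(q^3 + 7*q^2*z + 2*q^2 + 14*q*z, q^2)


(1) = gcd((x + 1/2)*(x + 3)*(x - 2*sqrt(2)), (x - 4)*(x - 2)*(x - 2*sqrt(2))) = x - 2*sqrt(2)
(2) = gcd((p - 4)*(p + 5)*(p + 6), (p - 1)*(p + 6)) = p + 6
(3) = l + 2
(4) = b^2 + 5*b + 4
(5) = q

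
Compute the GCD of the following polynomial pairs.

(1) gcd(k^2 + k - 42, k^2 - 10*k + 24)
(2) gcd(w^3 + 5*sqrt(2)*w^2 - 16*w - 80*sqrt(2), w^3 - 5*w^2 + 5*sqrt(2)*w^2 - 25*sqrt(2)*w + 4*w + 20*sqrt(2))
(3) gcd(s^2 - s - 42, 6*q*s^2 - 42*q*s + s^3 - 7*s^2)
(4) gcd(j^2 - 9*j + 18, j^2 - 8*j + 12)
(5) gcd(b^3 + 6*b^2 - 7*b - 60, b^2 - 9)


(1) = gcd((k - 6)*(k + 7), (k - 6)*(k - 4)) = k - 6
(2) = w^2 + w*(-4 + 5*sqrt(2)) - 20*sqrt(2)
(3) = gcd((s - 7)*(s + 6), s*(6*q + s)*(s - 7)) = s - 7
(4) = gcd((j - 6)*(j - 3), (j - 6)*(j - 2)) = j - 6
(5) = b - 3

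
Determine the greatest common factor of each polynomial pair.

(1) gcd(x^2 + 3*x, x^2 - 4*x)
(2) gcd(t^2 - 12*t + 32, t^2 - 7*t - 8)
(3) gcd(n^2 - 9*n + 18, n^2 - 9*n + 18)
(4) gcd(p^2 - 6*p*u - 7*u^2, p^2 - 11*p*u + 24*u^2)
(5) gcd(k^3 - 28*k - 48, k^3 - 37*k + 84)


(1) = x
(2) = t - 8
(3) = gcd((n - 6)*(n - 3), (n - 6)*(n - 3)) = n^2 - 9*n + 18
(4) = 1
(5) = 1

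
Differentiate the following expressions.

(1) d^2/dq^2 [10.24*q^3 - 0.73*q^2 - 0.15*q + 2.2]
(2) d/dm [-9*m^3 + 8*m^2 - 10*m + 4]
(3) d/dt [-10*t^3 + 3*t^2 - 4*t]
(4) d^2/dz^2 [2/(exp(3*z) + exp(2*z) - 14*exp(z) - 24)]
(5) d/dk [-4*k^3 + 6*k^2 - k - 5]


(1) = 61.44*q - 1.46
(2) = -27*m^2 + 16*m - 10
(3) = -30*t^2 + 6*t - 4
(4) = 2*((-9*exp(2*z) - 4*exp(z) + 14)*(exp(3*z) + exp(2*z) - 14*exp(z) - 24) + 2*(3*exp(2*z) + 2*exp(z) - 14)^2*exp(z))*exp(z)/(exp(3*z) + exp(2*z) - 14*exp(z) - 24)^3
(5) = -12*k^2 + 12*k - 1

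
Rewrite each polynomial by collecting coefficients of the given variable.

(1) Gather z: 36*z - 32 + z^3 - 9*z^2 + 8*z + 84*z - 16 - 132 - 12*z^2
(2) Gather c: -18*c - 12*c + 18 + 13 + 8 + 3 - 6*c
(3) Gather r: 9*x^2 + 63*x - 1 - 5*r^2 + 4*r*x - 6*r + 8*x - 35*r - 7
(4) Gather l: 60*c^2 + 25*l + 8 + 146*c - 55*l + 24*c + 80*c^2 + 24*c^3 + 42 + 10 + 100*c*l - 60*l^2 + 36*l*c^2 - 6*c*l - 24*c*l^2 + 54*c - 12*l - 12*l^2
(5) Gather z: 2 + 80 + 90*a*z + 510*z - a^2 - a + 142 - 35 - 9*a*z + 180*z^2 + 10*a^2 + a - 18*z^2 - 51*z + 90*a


(1) = z^3 - 21*z^2 + 128*z - 180
(2) = 42 - 36*c
(3) = -5*r^2 + r*(4*x - 41) + 9*x^2 + 71*x - 8
(4) = 24*c^3 + 140*c^2 + 224*c + l^2*(-24*c - 72) + l*(36*c^2 + 94*c - 42) + 60
(5) = 9*a^2 + 90*a + 162*z^2 + z*(81*a + 459) + 189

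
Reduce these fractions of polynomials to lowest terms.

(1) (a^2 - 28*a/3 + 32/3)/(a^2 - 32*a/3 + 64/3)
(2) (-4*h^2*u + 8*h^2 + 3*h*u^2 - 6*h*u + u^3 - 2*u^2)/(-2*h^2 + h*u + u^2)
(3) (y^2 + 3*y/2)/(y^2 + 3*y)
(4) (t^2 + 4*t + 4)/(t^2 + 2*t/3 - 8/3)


(1) = (3*a - 4)/(3*a - 8)
(2) = (4*h*u - 8*h + u^2 - 2*u)/(2*h + u)
(3) = (2*y + 3)/(2*y + 6)
(4) = (3*t + 6)/(3*t - 4)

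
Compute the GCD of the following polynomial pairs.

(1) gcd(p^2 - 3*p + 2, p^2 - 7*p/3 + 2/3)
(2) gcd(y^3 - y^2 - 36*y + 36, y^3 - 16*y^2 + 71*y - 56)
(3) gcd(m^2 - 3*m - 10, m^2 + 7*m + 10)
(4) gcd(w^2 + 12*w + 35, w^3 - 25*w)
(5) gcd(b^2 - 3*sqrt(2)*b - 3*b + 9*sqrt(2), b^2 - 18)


(1) = p - 2
(2) = y - 1
(3) = gcd((m - 5)*(m + 2), (m + 2)*(m + 5)) = m + 2
(4) = gcd((w + 5)*(w + 7), w*(w - 5)*(w + 5)) = w + 5
(5) = b - 3*sqrt(2)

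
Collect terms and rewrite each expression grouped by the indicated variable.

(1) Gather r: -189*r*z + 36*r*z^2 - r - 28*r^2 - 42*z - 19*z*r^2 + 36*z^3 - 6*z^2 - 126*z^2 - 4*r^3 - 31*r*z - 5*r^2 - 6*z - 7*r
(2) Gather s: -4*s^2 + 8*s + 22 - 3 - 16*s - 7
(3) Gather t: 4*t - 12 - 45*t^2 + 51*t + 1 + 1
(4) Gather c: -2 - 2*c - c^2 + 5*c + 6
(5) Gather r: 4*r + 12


(1) = -4*r^3 + r^2*(-19*z - 33) + r*(36*z^2 - 220*z - 8) + 36*z^3 - 132*z^2 - 48*z
(2) = -4*s^2 - 8*s + 12
(3) = -45*t^2 + 55*t - 10
(4) = -c^2 + 3*c + 4
(5) = 4*r + 12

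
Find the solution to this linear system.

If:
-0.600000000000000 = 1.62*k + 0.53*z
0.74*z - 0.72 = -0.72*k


Then:
k = -1.01
z = 1.96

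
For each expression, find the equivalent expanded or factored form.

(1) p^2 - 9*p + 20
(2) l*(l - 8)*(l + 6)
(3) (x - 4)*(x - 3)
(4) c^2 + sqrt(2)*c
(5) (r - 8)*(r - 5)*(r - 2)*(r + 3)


(1) = (p - 5)*(p - 4)
(2) = l^3 - 2*l^2 - 48*l
(3) = x^2 - 7*x + 12
(4) = c*(c + sqrt(2))
(5) = r^4 - 12*r^3 + 21*r^2 + 118*r - 240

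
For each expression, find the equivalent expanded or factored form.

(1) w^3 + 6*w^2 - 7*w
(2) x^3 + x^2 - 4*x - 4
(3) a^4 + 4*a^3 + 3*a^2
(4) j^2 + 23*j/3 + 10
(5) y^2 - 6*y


(1) = w*(w - 1)*(w + 7)
(2) = (x - 2)*(x + 1)*(x + 2)
(3) = a^2*(a + 1)*(a + 3)
(4) = (j + 5/3)*(j + 6)
(5) = y*(y - 6)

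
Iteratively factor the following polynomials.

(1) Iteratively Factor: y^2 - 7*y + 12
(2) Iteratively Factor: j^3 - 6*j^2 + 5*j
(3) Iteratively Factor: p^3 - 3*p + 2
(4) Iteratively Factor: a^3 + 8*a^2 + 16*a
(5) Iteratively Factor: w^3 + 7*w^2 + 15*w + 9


(1) = (y - 3)*(y - 4)
(2) = (j - 1)*(j^2 - 5*j) = (j - 5)*(j - 1)*(j)
(3) = (p - 1)*(p^2 + p - 2) = (p - 1)*(p + 2)*(p - 1)
(4) = (a + 4)*(a^2 + 4*a) = a*(a + 4)*(a + 4)
(5) = (w + 3)*(w^2 + 4*w + 3) = (w + 3)^2*(w + 1)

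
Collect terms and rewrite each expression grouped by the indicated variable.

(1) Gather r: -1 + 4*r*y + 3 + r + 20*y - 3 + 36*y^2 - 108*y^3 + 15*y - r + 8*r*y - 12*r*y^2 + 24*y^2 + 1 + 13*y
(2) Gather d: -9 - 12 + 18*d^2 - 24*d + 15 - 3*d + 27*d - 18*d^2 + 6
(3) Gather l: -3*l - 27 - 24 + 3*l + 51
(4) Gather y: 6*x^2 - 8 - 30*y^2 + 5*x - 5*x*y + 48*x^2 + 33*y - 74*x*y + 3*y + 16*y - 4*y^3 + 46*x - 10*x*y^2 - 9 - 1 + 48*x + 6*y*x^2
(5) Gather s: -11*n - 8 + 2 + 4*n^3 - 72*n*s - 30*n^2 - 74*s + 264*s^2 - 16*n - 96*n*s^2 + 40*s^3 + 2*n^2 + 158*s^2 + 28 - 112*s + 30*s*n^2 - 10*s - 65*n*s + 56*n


(1) = r*(-12*y^2 + 12*y) - 108*y^3 + 60*y^2 + 48*y
(2) = 0
(3) = 0
(4) = 54*x^2 + 99*x - 4*y^3 + y^2*(-10*x - 30) + y*(6*x^2 - 79*x + 52) - 18
(5) = 4*n^3 - 28*n^2 + 29*n + 40*s^3 + s^2*(422 - 96*n) + s*(30*n^2 - 137*n - 196) + 22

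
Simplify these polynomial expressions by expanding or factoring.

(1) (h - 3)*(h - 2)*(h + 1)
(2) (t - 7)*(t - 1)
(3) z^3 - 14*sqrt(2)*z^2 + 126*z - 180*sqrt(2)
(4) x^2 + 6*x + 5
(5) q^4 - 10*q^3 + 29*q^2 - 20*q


(1) = h^3 - 4*h^2 + h + 6
(2) = t^2 - 8*t + 7
(3) = (z - 6*sqrt(2))*(z - 5*sqrt(2))*(z - 3*sqrt(2))
(4) = (x + 1)*(x + 5)
(5) = q*(q - 5)*(q - 4)*(q - 1)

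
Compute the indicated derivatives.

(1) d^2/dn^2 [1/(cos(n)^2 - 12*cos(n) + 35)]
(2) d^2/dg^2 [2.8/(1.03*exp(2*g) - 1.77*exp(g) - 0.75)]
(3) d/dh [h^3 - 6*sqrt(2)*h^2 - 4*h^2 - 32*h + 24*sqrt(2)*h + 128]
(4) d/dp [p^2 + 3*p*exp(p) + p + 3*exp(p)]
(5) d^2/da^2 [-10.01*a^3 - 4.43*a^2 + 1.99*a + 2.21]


(1) = (-4*sin(n)^4 + 6*sin(n)^2 - 465*cos(n) + 9*cos(3*n) + 216)/((cos(n) - 7)^3*(cos(n) - 5)^3)
(2) = ((4.956 - 11.536*exp(g))*(-1.03*exp(2*g) + 1.77*exp(g) + 0.75) - 2.8*(2.06*exp(g) - 1.77)*(4.12*exp(g) - 3.54)*exp(g))*exp(g)/(-1.03*exp(2*g) + 1.77*exp(g) + 0.75)^3
(3) = 3*h^2 - 12*sqrt(2)*h - 8*h - 32 + 24*sqrt(2)
(4) = 3*p*exp(p) + 2*p + 6*exp(p) + 1
(5) = -60.06*a - 8.86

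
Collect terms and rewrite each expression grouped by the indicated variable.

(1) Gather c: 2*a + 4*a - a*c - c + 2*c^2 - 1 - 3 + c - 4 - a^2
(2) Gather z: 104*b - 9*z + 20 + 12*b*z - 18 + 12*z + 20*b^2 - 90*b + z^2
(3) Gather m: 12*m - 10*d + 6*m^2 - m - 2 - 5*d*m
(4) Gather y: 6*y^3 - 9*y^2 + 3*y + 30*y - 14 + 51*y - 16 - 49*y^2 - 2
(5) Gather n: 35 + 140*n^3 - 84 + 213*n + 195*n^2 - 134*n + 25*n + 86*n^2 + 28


(1) = -a^2 - a*c + 6*a + 2*c^2 - 8
(2) = 20*b^2 + 14*b + z^2 + z*(12*b + 3) + 2
(3) = -10*d + 6*m^2 + m*(11 - 5*d) - 2
(4) = 6*y^3 - 58*y^2 + 84*y - 32
(5) = 140*n^3 + 281*n^2 + 104*n - 21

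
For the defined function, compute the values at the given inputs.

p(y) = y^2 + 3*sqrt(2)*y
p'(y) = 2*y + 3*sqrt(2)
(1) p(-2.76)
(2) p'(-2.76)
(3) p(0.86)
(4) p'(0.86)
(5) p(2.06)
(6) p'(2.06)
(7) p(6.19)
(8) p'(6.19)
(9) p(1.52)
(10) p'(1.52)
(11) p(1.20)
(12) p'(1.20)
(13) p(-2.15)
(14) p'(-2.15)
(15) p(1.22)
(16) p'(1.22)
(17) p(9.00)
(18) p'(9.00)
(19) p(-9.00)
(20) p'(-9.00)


(1) = -4.09
(2) = -1.28
(3) = 4.39
(4) = 5.96
(5) = 12.98
(6) = 8.36
(7) = 64.58
(8) = 16.62
(9) = 8.76
(10) = 7.28
(11) = 6.53
(12) = 6.64
(13) = -4.50
(14) = -0.06
(15) = 6.66
(16) = 6.68
(17) = 119.18
(18) = 22.24
(19) = 42.82
(20) = -13.76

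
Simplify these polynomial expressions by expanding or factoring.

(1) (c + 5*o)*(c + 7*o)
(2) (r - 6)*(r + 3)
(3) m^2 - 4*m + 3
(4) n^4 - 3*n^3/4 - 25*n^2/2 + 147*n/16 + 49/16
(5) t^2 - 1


(1) = c^2 + 12*c*o + 35*o^2
(2) = r^2 - 3*r - 18
(3) = (m - 3)*(m - 1)
(4) = (n - 7/2)*(n - 1)*(n + 1/4)*(n + 7/2)
(5) = (t - 1)*(t + 1)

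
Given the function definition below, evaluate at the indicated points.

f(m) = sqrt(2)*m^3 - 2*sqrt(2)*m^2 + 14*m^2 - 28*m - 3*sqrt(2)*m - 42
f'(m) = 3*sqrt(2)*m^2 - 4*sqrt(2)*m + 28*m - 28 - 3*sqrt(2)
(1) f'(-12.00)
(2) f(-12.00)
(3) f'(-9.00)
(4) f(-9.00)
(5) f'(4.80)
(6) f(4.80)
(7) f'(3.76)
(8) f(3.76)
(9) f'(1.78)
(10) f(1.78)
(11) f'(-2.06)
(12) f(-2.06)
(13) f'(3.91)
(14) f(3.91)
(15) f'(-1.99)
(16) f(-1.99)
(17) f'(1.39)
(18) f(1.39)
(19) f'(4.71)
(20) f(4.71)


(1) = 310.58
(2) = -490.14
(3) = 110.32
(4) = 122.12
(5) = 172.75
(6) = 217.03
(7) = 111.75
(8) = 69.88
(9) = 20.97
(10) = -56.02
(11) = -60.27
(12) = 59.46
(13) = 119.98
(14) = 87.26
(15) = -59.90
(16) = 55.26
(17) = 7.01
(18) = -61.43
(19) = 167.11
(20) = 201.74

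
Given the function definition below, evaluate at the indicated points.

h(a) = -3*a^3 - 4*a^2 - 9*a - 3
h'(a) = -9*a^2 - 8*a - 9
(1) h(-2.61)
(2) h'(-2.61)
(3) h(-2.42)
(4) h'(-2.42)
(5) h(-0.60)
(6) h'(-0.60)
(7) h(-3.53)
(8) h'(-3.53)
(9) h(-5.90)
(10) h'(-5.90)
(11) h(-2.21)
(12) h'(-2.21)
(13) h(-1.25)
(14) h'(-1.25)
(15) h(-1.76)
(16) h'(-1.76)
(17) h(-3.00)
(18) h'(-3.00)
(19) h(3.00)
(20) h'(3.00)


(1) = 46.58
(2) = -49.43
(3) = 37.87
(4) = -42.35
(5) = 1.61
(6) = -7.44
(7) = 110.89
(8) = -92.91
(9) = 527.00
(10) = -275.09
(11) = 29.74
(12) = -35.28
(13) = 7.86
(14) = -13.06
(15) = 16.80
(16) = -22.80
(17) = 69.00
(18) = -66.00
(19) = -147.00
(20) = -114.00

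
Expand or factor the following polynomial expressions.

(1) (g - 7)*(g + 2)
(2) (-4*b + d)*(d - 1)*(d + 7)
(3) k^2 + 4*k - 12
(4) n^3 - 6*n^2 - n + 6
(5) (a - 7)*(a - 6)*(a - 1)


(1) = g^2 - 5*g - 14
(2) = -4*b*d^2 - 24*b*d + 28*b + d^3 + 6*d^2 - 7*d
(3) = (k - 2)*(k + 6)
(4) = (n - 6)*(n - 1)*(n + 1)
(5) = a^3 - 14*a^2 + 55*a - 42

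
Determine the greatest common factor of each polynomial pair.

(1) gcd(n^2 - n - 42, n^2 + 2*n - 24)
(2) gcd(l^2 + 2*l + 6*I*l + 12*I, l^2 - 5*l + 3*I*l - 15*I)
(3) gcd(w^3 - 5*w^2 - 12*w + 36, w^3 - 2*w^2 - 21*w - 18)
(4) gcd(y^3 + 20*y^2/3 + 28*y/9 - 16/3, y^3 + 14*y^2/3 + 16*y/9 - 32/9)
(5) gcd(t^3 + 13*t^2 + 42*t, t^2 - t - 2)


(1) = n + 6
(2) = 1
(3) = gcd((w - 6)*(w - 2)*(w + 3), (w - 6)*(w + 1)*(w + 3)) = w^2 - 3*w - 18
(4) = gcd((y - 2/3)*(y + 4/3)*(y + 6), (y - 2/3)*(y + 4/3)*(y + 4)) = y^2 + 2*y/3 - 8/9
(5) = gcd(t*(t + 6)*(t + 7), (t - 2)*(t + 1)) = 1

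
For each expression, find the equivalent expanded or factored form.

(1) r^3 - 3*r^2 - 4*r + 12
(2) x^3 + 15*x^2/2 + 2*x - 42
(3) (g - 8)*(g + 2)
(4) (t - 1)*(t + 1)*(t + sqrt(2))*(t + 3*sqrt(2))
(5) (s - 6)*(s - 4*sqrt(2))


(1) = (r - 3)*(r - 2)*(r + 2)
(2) = (x - 2)*(x + 7/2)*(x + 6)
(3) = g^2 - 6*g - 16
(4) = t^4 + 4*sqrt(2)*t^3 + 5*t^2 - 4*sqrt(2)*t - 6
(5) = s^2 - 6*s - 4*sqrt(2)*s + 24*sqrt(2)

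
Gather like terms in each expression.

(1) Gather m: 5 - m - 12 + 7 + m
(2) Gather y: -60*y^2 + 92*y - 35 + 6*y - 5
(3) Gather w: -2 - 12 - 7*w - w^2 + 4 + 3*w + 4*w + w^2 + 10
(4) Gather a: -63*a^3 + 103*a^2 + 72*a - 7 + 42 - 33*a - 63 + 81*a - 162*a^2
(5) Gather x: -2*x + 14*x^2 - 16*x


(1) = 0
(2) = -60*y^2 + 98*y - 40
(3) = 0
(4) = -63*a^3 - 59*a^2 + 120*a - 28
(5) = 14*x^2 - 18*x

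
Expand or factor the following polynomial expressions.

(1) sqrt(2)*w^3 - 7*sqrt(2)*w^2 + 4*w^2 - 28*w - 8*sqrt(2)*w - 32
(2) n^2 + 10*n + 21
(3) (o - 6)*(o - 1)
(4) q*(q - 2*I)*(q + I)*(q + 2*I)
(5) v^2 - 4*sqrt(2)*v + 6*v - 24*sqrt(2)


(1) = (w - 8)*(w + 2*sqrt(2))*(sqrt(2)*w + sqrt(2))
(2) = (n + 3)*(n + 7)
(3) = o^2 - 7*o + 6
(4) = q^4 + I*q^3 + 4*q^2 + 4*I*q
(5) = (v + 6)*(v - 4*sqrt(2))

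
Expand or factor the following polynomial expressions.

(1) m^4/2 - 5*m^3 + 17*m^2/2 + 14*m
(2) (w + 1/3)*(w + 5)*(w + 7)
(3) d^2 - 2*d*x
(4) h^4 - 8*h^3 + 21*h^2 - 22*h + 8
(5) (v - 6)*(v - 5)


(1) = m*(m/2 + 1/2)*(m - 7)*(m - 4)
(2) = w^3 + 37*w^2/3 + 39*w + 35/3
(3) = d*(d - 2*x)
(4) = (h - 4)*(h - 2)*(h - 1)^2
(5) = v^2 - 11*v + 30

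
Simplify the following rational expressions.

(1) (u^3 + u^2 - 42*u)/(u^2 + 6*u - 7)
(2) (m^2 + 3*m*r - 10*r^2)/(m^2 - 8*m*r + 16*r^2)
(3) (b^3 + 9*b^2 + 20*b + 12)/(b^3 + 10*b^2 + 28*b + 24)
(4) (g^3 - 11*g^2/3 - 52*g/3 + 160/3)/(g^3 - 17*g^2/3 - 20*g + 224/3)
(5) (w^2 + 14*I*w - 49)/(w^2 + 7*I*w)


(1) = (u^2 - 6*u)/(u - 1)
(2) = (m^2 + 3*m*r - 10*r^2)/(m^2 - 8*m*r + 16*r^2)
(3) = (b + 1)/(b + 2)
(4) = (g - 5)/(g - 7)
(5) = (w + 7*I)/w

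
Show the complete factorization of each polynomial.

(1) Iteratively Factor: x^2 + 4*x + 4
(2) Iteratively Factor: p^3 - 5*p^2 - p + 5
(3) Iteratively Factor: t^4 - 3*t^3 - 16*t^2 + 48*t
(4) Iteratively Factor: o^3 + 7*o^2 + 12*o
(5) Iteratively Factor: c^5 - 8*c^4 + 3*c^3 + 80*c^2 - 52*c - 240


(1) = (x + 2)*(x + 2)
(2) = (p + 1)*(p^2 - 6*p + 5) = (p - 1)*(p + 1)*(p - 5)
(3) = (t + 4)*(t^3 - 7*t^2 + 12*t) = (t - 4)*(t + 4)*(t^2 - 3*t) = (t - 4)*(t - 3)*(t + 4)*(t)
(4) = (o + 4)*(o^2 + 3*o) = (o + 3)*(o + 4)*(o)
(5) = (c - 4)*(c^4 - 4*c^3 - 13*c^2 + 28*c + 60) = (c - 4)*(c + 2)*(c^3 - 6*c^2 - c + 30) = (c - 4)*(c + 2)^2*(c^2 - 8*c + 15) = (c - 5)*(c - 4)*(c + 2)^2*(c - 3)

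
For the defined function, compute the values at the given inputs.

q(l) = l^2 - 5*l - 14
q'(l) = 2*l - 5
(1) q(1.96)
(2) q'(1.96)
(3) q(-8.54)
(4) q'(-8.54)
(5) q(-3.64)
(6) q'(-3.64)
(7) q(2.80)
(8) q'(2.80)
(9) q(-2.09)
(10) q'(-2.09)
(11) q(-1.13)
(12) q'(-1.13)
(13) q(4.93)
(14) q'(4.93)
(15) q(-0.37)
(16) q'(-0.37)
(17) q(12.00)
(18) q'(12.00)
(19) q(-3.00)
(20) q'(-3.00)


(1) = -19.96
(2) = -1.08
(3) = 101.63
(4) = -22.08
(5) = 17.45
(6) = -12.28
(7) = -20.16
(8) = 0.60
(9) = 0.82
(10) = -9.18
(11) = -7.07
(12) = -7.26
(13) = -14.35
(14) = 4.86
(15) = -12.01
(16) = -5.74
(17) = 70.00
(18) = 19.00
(19) = 10.00
(20) = -11.00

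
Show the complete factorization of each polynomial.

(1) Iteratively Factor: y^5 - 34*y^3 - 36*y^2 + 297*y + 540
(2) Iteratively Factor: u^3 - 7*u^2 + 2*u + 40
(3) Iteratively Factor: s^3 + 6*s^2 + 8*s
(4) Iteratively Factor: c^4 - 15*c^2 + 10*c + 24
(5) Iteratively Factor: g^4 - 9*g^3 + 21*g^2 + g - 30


(1) = (y - 4)*(y^4 + 4*y^3 - 18*y^2 - 108*y - 135) = (y - 4)*(y + 3)*(y^3 + y^2 - 21*y - 45) = (y - 4)*(y + 3)^2*(y^2 - 2*y - 15) = (y - 5)*(y - 4)*(y + 3)^2*(y + 3)
(2) = (u + 2)*(u^2 - 9*u + 20) = (u - 5)*(u + 2)*(u - 4)
(3) = (s)*(s^2 + 6*s + 8) = s*(s + 2)*(s + 4)
(4) = (c - 3)*(c^3 + 3*c^2 - 6*c - 8) = (c - 3)*(c - 2)*(c^2 + 5*c + 4) = (c - 3)*(c - 2)*(c + 1)*(c + 4)
(5) = (g - 5)*(g^3 - 4*g^2 + g + 6) = (g - 5)*(g - 2)*(g^2 - 2*g - 3) = (g - 5)*(g - 3)*(g - 2)*(g + 1)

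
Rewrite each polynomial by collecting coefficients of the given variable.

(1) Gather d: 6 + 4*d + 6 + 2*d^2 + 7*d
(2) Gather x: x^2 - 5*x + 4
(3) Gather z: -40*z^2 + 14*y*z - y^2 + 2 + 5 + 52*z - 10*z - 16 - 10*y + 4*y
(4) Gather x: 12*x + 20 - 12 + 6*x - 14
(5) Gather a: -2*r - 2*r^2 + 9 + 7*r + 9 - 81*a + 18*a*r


(1) = 2*d^2 + 11*d + 12
(2) = x^2 - 5*x + 4
(3) = -y^2 - 6*y - 40*z^2 + z*(14*y + 42) - 9
(4) = 18*x - 6
(5) = a*(18*r - 81) - 2*r^2 + 5*r + 18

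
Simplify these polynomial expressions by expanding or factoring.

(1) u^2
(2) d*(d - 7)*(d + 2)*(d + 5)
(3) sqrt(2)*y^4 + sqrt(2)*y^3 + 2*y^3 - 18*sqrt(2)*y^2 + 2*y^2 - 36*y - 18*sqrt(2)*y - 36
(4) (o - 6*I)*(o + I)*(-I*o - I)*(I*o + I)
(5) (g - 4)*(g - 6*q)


(1) = u^2
(2) = d^4 - 39*d^2 - 70*d
(3) = (y - 3*sqrt(2))*(y + sqrt(2))*(y + 3*sqrt(2))*(sqrt(2)*y + sqrt(2))
(4) = o^4 + 2*o^3 - 5*I*o^3 + 7*o^2 - 10*I*o^2 + 12*o - 5*I*o + 6
(5) = g^2 - 6*g*q - 4*g + 24*q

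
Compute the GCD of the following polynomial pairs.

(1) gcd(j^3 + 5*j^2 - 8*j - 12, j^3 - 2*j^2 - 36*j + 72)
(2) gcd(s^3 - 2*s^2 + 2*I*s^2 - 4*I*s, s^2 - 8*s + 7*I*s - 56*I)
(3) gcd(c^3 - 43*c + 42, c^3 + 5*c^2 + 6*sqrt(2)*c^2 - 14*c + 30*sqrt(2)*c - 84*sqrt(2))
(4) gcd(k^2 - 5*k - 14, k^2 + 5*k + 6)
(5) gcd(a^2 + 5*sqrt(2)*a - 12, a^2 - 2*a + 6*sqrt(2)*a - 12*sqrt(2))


(1) = j^2 + 4*j - 12
(2) = 1
(3) = c + 7
(4) = gcd((k - 7)*(k + 2), (k + 2)*(k + 3)) = k + 2
(5) = gcd((a - sqrt(2))*(a + 6*sqrt(2)), (a - 2)*(a + 6*sqrt(2))) = a + 6*sqrt(2)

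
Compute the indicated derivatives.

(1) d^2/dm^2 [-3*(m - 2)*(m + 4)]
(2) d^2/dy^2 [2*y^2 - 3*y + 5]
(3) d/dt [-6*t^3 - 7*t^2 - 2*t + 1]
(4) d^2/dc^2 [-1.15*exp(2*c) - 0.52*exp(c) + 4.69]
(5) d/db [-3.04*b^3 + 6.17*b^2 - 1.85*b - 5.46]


(1) = -6
(2) = 4
(3) = -18*t^2 - 14*t - 2
(4) = (-4.6*exp(c) - 0.52)*exp(c)
(5) = -9.12*b^2 + 12.34*b - 1.85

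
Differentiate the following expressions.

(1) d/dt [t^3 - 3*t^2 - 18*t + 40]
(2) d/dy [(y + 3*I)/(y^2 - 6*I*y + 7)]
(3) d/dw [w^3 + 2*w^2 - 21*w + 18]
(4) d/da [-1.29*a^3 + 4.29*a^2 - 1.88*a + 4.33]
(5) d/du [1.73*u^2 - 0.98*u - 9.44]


(1) = 3*t^2 - 6*t - 18
(2) = (y^2 - 6*I*y - 2*(y - 3*I)*(y + 3*I) + 7)/(y^2 - 6*I*y + 7)^2
(3) = 3*w^2 + 4*w - 21
(4) = -3.87*a^2 + 8.58*a - 1.88
(5) = 3.46*u - 0.98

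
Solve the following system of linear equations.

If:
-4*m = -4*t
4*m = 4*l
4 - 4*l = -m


Then:
l = 4/3
m = 4/3
t = 4/3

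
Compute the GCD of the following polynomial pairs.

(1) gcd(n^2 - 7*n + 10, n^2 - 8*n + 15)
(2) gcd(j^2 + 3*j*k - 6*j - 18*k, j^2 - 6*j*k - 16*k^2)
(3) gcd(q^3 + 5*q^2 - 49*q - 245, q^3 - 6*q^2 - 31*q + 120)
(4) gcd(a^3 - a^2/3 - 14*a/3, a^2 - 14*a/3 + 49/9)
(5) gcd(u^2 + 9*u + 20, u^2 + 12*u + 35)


(1) = gcd((n - 5)*(n - 2), (n - 5)*(n - 3)) = n - 5
(2) = gcd((j - 6)*(j + 3*k), (j - 8*k)*(j + 2*k)) = 1
(3) = q + 5
(4) = a - 7/3
(5) = gcd((u + 4)*(u + 5), (u + 5)*(u + 7)) = u + 5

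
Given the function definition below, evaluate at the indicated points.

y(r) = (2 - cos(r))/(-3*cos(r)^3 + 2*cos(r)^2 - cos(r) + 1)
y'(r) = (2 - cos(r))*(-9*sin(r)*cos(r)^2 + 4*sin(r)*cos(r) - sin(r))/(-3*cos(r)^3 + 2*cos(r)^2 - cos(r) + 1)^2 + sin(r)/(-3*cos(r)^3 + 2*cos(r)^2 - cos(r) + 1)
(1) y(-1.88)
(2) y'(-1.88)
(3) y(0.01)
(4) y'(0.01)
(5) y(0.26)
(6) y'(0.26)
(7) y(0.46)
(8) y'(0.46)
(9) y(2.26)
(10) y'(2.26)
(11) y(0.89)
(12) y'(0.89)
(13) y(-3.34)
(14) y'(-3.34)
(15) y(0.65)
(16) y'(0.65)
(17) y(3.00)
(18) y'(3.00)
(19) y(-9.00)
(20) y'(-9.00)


(1) = 1.46
(2) = 2.10
(3) = -1.00
(4) = -0.07
(5) = -1.28
(6) = -2.58
(7) = -2.46
(8) = -12.30
(9) = 0.82
(10) = -1.17
(11) = 3.30
(12) = -10.80
(13) = 0.44
(14) = -0.15
(15) = -28.57
(16) = -1458.50
(17) = 0.44
(18) = -0.10
(19) = 0.50
(20) = 0.36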